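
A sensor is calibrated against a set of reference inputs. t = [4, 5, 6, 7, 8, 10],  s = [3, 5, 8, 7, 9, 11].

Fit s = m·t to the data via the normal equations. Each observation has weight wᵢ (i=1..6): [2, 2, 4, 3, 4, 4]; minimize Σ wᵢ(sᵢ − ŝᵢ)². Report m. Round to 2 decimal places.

The normal equations are: 1029·m = 1141.
(Σwᵢ·t·t = 1029, Σwᵢ·t·s = 1141.)
Hence m = 1141 / 1029 ≈ 1.10884.

m = 1.11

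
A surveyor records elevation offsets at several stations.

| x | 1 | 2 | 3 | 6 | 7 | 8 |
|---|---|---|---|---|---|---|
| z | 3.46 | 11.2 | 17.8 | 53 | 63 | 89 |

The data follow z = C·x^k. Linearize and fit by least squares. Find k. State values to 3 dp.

k = 1.511

Taking logs, ln z = k·ln x + ln C, so regress ln z on ln x.
Σln x = 7.6089, Σ(ln x)² = 13.0084, Σln z = 19.1384, Σln x·ln z = 29.3475.
Equations: 13.0084·k + 7.6089·ln C = 29.3475;  7.6089·k + 6·ln C = 19.1384.
Δ = 13.0084·6 − (7.6089)² = 20.1558; k = (29.3475·6 − 7.6089·19.1384)/20.1558 = 1.51139, ln C = (13.0084·19.1384 − 7.6089·29.3475)/20.1558 = 1.27307.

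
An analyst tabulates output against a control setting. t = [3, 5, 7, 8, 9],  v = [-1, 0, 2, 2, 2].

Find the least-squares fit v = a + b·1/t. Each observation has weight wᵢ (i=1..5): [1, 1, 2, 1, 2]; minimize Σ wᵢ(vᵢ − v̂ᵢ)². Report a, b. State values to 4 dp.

Compute the Gram sums: Σwᵢ·1 = 7, Σwᵢ·1/t = 2939/2520, Σwᵢ·1/t·1/t = 1474841/6350400.
And Σwᵢ·v = 9, Σwᵢ·1/t·v = 235/252.
det = 7·(1474841/6350400) − (2939/2520)² = 843083/3175200.
a = (9·(1474841/6350400) − (2939/2520)·(235/252))/(843083/3175200) = 6366919/1686166; b = (7·(235/252) − (2939/2520)·9)/(843083/3175200) = -12601260/843083.

a = 3.7760, b = -14.9466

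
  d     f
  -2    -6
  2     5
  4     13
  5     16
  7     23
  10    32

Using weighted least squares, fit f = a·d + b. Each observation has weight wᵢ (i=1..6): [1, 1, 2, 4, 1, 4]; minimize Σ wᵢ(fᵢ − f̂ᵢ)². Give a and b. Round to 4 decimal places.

a = 3.2141, b = -0.0812

Setting ∂/∂a … = 0 gives: 589·a + 75·b = 1887;  75·a + 13·b = 240.
(Σwᵢ·d·d = 589, Σwᵢ·d = 75, Σwᵢ·1 = 13, Σwᵢ·d·f = 1887, Σwᵢ·f = 240.)
Determinant 589·13 − 75² = 2032.
a = (1887·13 − 75·240)/2032 = 6531/2032; b = (589·240 − 75·1887)/2032 = -165/2032.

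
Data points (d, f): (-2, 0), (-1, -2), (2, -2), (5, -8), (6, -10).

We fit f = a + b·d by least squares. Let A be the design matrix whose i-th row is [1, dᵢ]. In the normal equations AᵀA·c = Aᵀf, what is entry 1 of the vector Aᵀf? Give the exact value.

Entry 1 ↔ basis 1, so (Aᵀf)_{1} = Σᵢ fᵢ = (1)·(0) + (1)·(-2) + (1)·(-2) + (1)·(-8) + (1)·(-10) = -22.

-22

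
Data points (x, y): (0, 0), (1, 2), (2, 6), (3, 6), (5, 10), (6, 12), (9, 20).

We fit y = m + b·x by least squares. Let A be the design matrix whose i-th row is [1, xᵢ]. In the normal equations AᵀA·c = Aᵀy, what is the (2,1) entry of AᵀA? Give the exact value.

Row 2 ↔ basis x, column 1 ↔ basis 1, so (AᵀA)_{2,1} = Σᵢ x = (0)·(1) + (1)·(1) + (2)·(1) + (3)·(1) + (5)·(1) + (6)·(1) + (9)·(1) = 26.

26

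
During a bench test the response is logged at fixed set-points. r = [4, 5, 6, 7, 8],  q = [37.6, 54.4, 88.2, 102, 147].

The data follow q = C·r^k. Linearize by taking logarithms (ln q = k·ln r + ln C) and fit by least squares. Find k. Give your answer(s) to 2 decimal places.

Taking logs, ln q = k·ln r + ln C, so regress ln q on ln r.
XᵀX = [[15.8331, 8.8128]; [8.8128, 5]], rhs = [38.8635, 21.7184]ᵀ  (here Σln r = 8.8128, Σ(ln r)² = 15.8331, Σln q = 21.7184, Σln r·ln q = 38.8635).
Solving (det = 1.4995): k = 1.94504, ln C = 0.91540.

k = 1.95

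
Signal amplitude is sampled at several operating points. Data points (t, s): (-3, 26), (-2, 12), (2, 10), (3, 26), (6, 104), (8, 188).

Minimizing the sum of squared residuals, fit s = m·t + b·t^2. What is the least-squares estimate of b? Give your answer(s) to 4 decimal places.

Sums needed: Σt·t = 126, Σt·t^2 = 728, Σt^2·t^2 = 5586.
Moment sums: Σt·s = 2124, Σt^2·s = 16332.
Determinant 126·5586 − 728² = 173852.
m = (2124·5586 − 728·16332)/173852 = -894/6209; b = (126·16332 − 728·2124)/173852 = 2610/887.

b = 2.9425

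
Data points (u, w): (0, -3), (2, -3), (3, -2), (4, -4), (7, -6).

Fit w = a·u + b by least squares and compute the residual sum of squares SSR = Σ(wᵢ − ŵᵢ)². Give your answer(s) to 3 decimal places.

SSR = 3.463

Sums needed: Σu·u = 78, Σu = 16, Σ1 = 5.
Right-hand side: Σu·w = -70, Σw = -18.
Normal equations: [[78, 16]; [16, 5]]·[a, b]ᵀ = [-70, -18]ᵀ.
Δ = 78·5 − 16² = 134.
a = ((-70)·5 − 16·(-18))/134 = -31/67; b = (78·(-18) − 16·(-70))/134 = -142/67.
Residuals: -59/67, 3/67, 101/67, -2/67, -43/67; SSR = 232/67.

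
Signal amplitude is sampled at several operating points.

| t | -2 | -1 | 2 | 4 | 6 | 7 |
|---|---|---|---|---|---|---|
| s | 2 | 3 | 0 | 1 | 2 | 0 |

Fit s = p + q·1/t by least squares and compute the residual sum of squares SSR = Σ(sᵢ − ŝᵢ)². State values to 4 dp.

SSR = 2.2614

Forming XᵀX = [[6, -37/84]; [-37/84, 11365/7056]] and Xᵀs = [8, -41/12]ᵀ gives XᵀX·[p, q]ᵀ = Xᵀs.
Eliminating q: (11365/7056)·(row 1) − (-37/84)·(row 2) gives (66821/7056)·p = (11365/7056)·8 − (-37/84)·(-41/12) = 26767/2352, so p = 80301/66821.
Then q = ((-41/12) − (-37/84)·(80301/66821))/(11365/7056) = -119784/66821.
Residuals: -6551/66821, 378/66821, -20409/66821, 16466/66821, 73305/66821, -63189/66821; SSR = 151108/66821.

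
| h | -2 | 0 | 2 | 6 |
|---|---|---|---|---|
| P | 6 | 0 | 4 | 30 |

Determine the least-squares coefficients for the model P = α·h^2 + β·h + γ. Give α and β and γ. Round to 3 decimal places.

With design matrix X, XᵀX = [[1328, 216, 44]; [216, 44, 6]; [44, 6, 4]] and XᵀP = [1120, 176, 40]ᵀ.
Inverting the 3×3 Gram matrix, [α, β, γ]ᵀ = [10/11, -32/55, 48/55]ᵀ.

α = 0.909, β = -0.582, γ = 0.873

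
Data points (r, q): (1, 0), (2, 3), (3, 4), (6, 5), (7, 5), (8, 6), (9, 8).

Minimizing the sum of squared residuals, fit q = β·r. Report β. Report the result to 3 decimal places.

β = 0.832

Setting ∂/∂β … = 0 gives: 244·β = 203.
β = 203/244 = 0.831967.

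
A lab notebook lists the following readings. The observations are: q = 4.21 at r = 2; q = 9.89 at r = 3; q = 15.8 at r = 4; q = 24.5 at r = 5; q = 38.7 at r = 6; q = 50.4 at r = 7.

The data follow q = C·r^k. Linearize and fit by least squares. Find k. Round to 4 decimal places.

k = 1.9729

With ln qᵢ as the transformed response and ln rᵢ as the regressor:
Σln r = 8.5252, Σ(ln r)² = 13.1965, Σln q = 17.2635, Σln r·ln q = 26.6665.
Equations: 13.1965·k + 8.5252·ln C = 26.6665;  8.5252·k + 6·ln C = 17.2635.
Solving (det = 6.5005): k = 1.97288, ln C = 0.07407.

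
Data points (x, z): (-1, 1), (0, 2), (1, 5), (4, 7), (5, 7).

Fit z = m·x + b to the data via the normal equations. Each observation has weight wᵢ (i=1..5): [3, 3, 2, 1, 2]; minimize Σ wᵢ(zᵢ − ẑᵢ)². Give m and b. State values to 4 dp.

With design matrix M, MᵀWM = [[71, 13]; [13, 11]] and MᵀWz = [105, 40]ᵀ.
Eliminating b: 11·(row 1) − 13·(row 2) gives 612·m = 11·105 − 13·40 = 635, so m = 635/612.
Then b = (40 − 13·(635/612))/11 = 1475/612.

m = 1.0376, b = 2.4101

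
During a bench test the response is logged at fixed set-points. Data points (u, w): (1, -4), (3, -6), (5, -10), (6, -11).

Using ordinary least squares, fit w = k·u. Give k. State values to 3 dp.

Normal-equation sums: Σu·u = 71.
Right-hand side: Σu·w = -138.
So XᵀX·[k]ᵀ = Xᵀw: [[71]]·[k]ᵀ = [-138]ᵀ.
Hence k = -138 / 71 ≈ -1.94366.

k = -1.944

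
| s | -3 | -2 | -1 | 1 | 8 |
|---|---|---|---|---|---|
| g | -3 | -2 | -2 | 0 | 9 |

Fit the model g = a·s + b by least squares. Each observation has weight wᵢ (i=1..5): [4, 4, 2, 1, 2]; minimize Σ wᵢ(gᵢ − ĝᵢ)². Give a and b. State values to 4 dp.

Setting ∂/∂a … = 0 gives: 183·a + (-5)·b = 200;  (-5)·a + 13·b = -6.
Determinant 183·13 − (-5)² = 2354.
a = (200·13 − (-5)·(-6))/2354 = 1285/1177; b = (183·(-6) − (-5)·200)/2354 = -49/1177.

a = 1.0918, b = -0.0416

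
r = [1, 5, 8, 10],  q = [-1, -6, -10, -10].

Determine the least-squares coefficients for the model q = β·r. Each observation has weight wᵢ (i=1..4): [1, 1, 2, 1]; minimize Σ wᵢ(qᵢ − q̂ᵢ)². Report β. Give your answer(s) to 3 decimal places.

Entries of MᵀWM: Σwᵢ·r·r = 254.
Moment sums: Σwᵢ·r·q = -291.
Normal equations: [[254]]·[β]ᵀ = [-291]ᵀ.
Hence β = -291 / 254 ≈ -1.14567.

β = -1.146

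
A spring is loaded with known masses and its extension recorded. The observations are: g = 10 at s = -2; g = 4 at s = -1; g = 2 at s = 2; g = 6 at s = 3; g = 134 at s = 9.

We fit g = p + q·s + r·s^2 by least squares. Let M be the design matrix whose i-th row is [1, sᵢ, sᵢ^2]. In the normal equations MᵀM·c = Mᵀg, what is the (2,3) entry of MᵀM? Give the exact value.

Row 2 ↔ basis s, column 3 ↔ basis s^2, so (MᵀM)_{2,3} = Σᵢ (s)·(s^2) = (-2)·(4) + (-1)·(1) + (2)·(4) + (3)·(9) + (9)·(81) = 755.

755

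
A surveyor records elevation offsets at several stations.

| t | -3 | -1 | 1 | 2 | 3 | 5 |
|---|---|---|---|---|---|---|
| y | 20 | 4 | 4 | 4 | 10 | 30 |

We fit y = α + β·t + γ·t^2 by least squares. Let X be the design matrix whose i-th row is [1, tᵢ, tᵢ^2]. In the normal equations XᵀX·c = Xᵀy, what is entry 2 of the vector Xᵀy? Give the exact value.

Entry 2 ↔ basis t, so (Xᵀy)_{2} = Σᵢ (t)·yᵢ = (-3)·(20) + (-1)·(4) + (1)·(4) + (2)·(4) + (3)·(10) + (5)·(30) = 128.

128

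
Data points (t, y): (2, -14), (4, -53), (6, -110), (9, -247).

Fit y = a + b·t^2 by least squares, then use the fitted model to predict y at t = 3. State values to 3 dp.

ŷ = -29.965

With design matrix A, AᵀA = [[4, 137]; [137, 8129]] and Aᵀy = [-424, -24871]ᵀ.
Determinant 4·8129 − 137² = 13747.
a = ((-424)·8129 − 137·(-24871))/13747 = -39369/13747; b = (4·(-24871) − 137·(-424))/13747 = -41396/13747.
At t = 3: ŷ = (-39369/13747)·(1) + (-41396/13747)·(9) = -411933/13747.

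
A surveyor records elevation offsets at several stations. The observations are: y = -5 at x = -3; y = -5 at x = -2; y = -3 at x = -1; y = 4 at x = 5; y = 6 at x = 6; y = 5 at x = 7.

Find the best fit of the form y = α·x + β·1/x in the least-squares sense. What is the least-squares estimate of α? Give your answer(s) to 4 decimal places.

α = 0.7959

AᵀA·[α, β]ᵀ = Aᵀy reads: 124·α + 6·β = 119;  6·α + (31957/22050)·β = 2033/210.
Eliminating β: (31957/22050)·(row 1) − 6·(row 2) gives (1584434/11025)·α = (31957/22050)·119 − 6·(2033/210) = 360299/3150, so α = 2522093/3168868.
Then β = ((2033/210) − 6·(2522093/3168868))/(31957/22050) = 2681490/792217.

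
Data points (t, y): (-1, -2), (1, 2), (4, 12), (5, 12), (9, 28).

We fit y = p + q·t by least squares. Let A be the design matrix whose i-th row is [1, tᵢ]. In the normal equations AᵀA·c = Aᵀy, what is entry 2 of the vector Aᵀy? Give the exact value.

Entry 2 ↔ basis t, so (Aᵀy)_{2} = Σᵢ (t)·yᵢ = (-1)·(-2) + (1)·(2) + (4)·(12) + (5)·(12) + (9)·(28) = 364.

364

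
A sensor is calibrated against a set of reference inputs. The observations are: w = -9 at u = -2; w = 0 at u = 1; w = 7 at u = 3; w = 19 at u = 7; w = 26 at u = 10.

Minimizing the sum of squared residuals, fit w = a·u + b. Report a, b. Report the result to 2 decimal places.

Setting ∂/∂a … = 0 gives: 163·a + 19·b = 432;  19·a + 5·b = 43.
Δ = 163·5 − 19² = 454.
a = (432·5 − 19·43)/454 = 1343/454; b = (163·43 − 19·432)/454 = -1199/454.

a = 2.96, b = -2.64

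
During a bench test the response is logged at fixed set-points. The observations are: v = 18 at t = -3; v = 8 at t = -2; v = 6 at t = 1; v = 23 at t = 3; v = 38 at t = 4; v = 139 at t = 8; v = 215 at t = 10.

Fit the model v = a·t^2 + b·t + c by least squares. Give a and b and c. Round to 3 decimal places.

Setting ∂/∂a … = 0 gives: 14531·a + 1569·b + 203·c = 31411;  1569·a + 203·b + 21·c = 3419;  203·a + 21·b + 7·c = 447.
Solving the 3×3 system (Gaussian elimination) gives a = 7348/3607, b = 31519/36070, c = 544951/252490.

a = 2.037, b = 0.874, c = 2.158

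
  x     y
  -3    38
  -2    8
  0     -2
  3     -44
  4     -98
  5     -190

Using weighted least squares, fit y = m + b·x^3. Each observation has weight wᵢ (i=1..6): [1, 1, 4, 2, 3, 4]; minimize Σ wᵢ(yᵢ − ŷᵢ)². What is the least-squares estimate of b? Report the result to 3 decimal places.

b = -1.499

Compute the Gram sums: Σwᵢ·1 = 15, Σwᵢ·x^3 = 711, Σwᵢ·x^3·x^3 = 77039.
For AᵀWy: Σwᵢ·y = -1104, Σwᵢ·x^3·y = -117282.
So AᵀWA·[m, b]ᵀ = AᵀWy: [[15, 711]; [711, 77039]]·[m, b]ᵀ = [-1104, -117282]ᵀ.
Δ = 15·77039 − 711² = 650064.
m = ((-1104)·77039 − 711·(-117282))/650064 = -277259/108344; b = (15·(-117282) − 711·(-1104))/650064 = -162381/108344.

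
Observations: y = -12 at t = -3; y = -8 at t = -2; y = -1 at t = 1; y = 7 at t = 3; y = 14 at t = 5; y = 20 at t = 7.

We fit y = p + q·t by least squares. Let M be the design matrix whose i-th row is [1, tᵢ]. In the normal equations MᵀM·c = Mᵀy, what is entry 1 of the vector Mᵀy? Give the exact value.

Entry 1 ↔ basis 1, so (Mᵀy)_{1} = Σᵢ yᵢ = (1)·(-12) + (1)·(-8) + (1)·(-1) + (1)·(7) + (1)·(14) + (1)·(20) = 20.

20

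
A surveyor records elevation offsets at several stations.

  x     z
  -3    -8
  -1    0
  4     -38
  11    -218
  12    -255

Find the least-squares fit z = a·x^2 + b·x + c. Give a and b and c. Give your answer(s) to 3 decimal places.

a = -1.526, b = -2.799, c = -2.113

With design matrix A, AᵀA = [[35715, 3095, 291]; [3095, 291, 23]; [291, 23, 5]] and Aᵀz = [-63778, -5586, -519]ᵀ.
Row-reducing yields a = -374719/245558, b = -343643/122779, c = -518759/245558.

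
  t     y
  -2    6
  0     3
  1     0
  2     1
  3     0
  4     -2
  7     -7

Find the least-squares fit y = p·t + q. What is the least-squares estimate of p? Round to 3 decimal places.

p = -1.360

Normal-equation sums: Σt·t = 83, Σt = 15, Σ1 = 7.
Moment sums: Σt·y = -67, Σy = 1.
Normal equations: [[83, 15]; [15, 7]]·[p, q]ᵀ = [-67, 1]ᵀ.
Eliminating q: 7·(row 1) − 15·(row 2) gives 356·p = 7·(-67) − 15·1 = -484, so p = -121/89.
Then q = (1 − 15·(-121/89))/7 = 272/89.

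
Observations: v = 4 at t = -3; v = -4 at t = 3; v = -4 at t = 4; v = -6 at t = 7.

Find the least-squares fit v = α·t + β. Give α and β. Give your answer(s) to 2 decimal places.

AᵀA·[α, β]ᵀ = Aᵀv reads: 83·α + 11·β = -82;  11·α + 4·β = -10.
Eliminating β: 4·(row 1) − 11·(row 2) gives 211·α = 4·(-82) − 11·(-10) = -218, so α = -218/211.
Then β = ((-10) − 11·(-218/211))/4 = 72/211.

α = -1.03, β = 0.34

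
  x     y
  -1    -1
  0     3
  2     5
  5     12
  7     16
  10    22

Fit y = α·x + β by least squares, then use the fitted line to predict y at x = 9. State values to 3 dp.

The normal equations are: 179·α + 23·β = 403;  23·α + 6·β = 57.
Δ = 179·6 − 23² = 545.
α = (403·6 − 23·57)/545 = 1107/545; β = (179·57 − 23·403)/545 = 934/545.
At x = 9: ŷ = (1107/545)·(9) + (934/545)·(1) = 10897/545.

ŷ = 19.994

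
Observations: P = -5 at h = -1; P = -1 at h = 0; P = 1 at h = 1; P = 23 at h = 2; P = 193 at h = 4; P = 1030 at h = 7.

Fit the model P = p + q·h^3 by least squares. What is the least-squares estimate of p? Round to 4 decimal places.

p = -1.1686

Sums needed: Σ1 = 6, Σh^3 = 415, Σh^3·h^3 = 121811.
Right-hand side: ΣP = 1241, Σh^3·P = 365832.
Determinant 6·121811 − 415² = 558641.
p = (1241·121811 − 415·365832)/558641 = -652829/558641; q = (6·365832 − 415·1241)/558641 = 1679977/558641.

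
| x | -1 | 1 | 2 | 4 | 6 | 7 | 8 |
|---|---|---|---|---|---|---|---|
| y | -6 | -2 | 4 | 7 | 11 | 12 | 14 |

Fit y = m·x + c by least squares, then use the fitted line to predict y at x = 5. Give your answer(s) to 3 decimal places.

ŷ = 8.239

From the data, Σx·x = 171, Σx = 27, Σ1 = 7.
Moment sums: Σx·y = 302, Σy = 40.
Eliminating c: 7·(row 1) − 27·(row 2) gives 468·m = 7·302 − 27·40 = 1034, so m = 517/234.
Then c = (40 − 27·(517/234))/7 = -73/26.
At x = 5: ŷ = (517/234)·(5) + (-73/26)·(1) = 964/117.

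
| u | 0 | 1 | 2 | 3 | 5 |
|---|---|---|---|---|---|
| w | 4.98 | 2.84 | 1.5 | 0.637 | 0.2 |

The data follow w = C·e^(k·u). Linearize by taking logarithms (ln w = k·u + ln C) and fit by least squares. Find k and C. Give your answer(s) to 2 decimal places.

Let Y = ln w. Fitting Y = k·u + ln C by least squares:
Sums: Σu = 11.0000, Σ(u)² = 39.0000, Σln w = 0.9943, Σu·ln w = -7.5454.
Normal system: [[39.0000, 11.0000]; [11.0000, 5]]·[k, ln C]ᵀ = [-7.5454, 0.9943]ᵀ.
Slope k = (n·Σu·ln w − Σu·Σln w)/(n·Σ(u)² − (Σu)²) = (5·-7.5454 − 11.0000·0.9943)/74.0000 = -0.65762; ln C = (Σln w − k·Σu)/n = 1.64563, so C = exp(1.64563) = 5.18425.

k = -0.66, C = 5.18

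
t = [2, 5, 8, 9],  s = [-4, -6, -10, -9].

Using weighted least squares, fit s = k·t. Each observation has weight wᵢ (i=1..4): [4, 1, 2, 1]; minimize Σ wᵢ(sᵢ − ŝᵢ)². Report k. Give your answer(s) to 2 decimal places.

Sums needed: Σwᵢ·t·t = 250.
And Σwᵢ·t·s = -303.
So XᵀWX·[k]ᵀ = XᵀWs: [[250]]·[k]ᵀ = [-303]ᵀ.
Hence k = -303 / 250 ≈ -1.212.

k = -1.21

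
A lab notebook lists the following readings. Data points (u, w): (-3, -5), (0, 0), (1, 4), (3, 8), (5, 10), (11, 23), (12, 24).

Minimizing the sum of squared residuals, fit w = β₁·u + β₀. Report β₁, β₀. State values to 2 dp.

β₁ = 1.95, β₀ = 1.05

Sums needed: Σu·u = 309, Σu = 29, Σ1 = 7.
And Σu·w = 634, Σw = 64.
Normal equations: [[309, 29]; [29, 7]]·[β₁, β₀]ᵀ = [634, 64]ᵀ.
det = 309·7 − 29² = 1322.
β₁ = (634·7 − 29·64)/1322 = 1291/661; β₀ = (309·64 − 29·634)/1322 = 695/661.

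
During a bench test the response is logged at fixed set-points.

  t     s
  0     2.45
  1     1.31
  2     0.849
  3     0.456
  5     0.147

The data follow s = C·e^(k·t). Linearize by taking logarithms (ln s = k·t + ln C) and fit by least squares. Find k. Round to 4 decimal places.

k = -0.5581

With ln sᵢ as the transformed response and tᵢ as the regressor:
XᵀX = [[39.0000, 11.0000]; [11.0000, 5]], rhs = [-11.9998, -1.7002]ᵀ  (here Σt = 11.0000, Σ(t)² = 39.0000, Σln s = -1.7002, Σt·ln s = -11.9998).
Δ = 39.0000·5 − (11.0000)² = 74.0000; k = (-11.9998·5 − 11.0000·-1.7002)/74.0000 = -0.55807, ln C = (39.0000·-1.7002 − 11.0000·-11.9998)/74.0000 = 0.88772.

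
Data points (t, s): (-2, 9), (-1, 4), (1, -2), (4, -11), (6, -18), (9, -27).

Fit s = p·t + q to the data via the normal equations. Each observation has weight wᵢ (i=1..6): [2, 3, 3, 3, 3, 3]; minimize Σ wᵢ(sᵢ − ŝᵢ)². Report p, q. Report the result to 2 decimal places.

From the data, Σwᵢ·t·t = 413, Σwᵢ·t = 53, Σwᵢ·1 = 17.
For XᵀWs: Σwᵢ·t·s = -1239, Σwᵢ·s = -144.
XᵀWX·[p, q]ᵀ = XᵀWs becomes [[413, 53]; [53, 17]]·[p, q]ᵀ = [-1239, -144]ᵀ.
Eliminating q: 17·(row 1) − 53·(row 2) gives 4212·p = 17·(-1239) − 53·(-144) = -13431, so p = -4477/1404.
Then q = ((-144) − 53·(-4477/1404))/17 = 2065/1404.

p = -3.19, q = 1.47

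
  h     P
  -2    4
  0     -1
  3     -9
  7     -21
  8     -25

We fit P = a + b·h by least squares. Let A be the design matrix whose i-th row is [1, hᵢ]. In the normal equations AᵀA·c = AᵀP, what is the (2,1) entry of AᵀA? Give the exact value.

16

Row 2 ↔ basis h, column 1 ↔ basis 1, so (AᵀA)_{2,1} = Σᵢ h = (-2)·(1) + (0)·(1) + (3)·(1) + (7)·(1) + (8)·(1) = 16.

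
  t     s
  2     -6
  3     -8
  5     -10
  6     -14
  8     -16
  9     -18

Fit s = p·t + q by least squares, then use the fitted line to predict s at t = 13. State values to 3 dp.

Compute the Gram sums: Σt·t = 219, Σt = 33, Σ1 = 6.
And Σt·s = -460, Σs = -72.
So MᵀM·[p, q]ᵀ = Mᵀs: [[219, 33]; [33, 6]]·[p, q]ᵀ = [-460, -72]ᵀ.
Eliminating q: 6·(row 1) − 33·(row 2) gives 225·p = 6·(-460) − 33·(-72) = -384, so p = -128/75.
Then q = ((-72) − 33·(-128/75))/6 = -196/75.
At t = 13: ŝ = (-128/75)·(13) + (-196/75)·(1) = -124/5.

ŝ = -24.800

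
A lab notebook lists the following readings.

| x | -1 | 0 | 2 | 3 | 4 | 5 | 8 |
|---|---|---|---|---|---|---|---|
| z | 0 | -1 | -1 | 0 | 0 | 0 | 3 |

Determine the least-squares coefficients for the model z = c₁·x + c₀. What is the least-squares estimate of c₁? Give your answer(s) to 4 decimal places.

Normal-equation sums: Σx·x = 119, Σx = 21, Σ1 = 7.
And Σx·z = 22, Σz = 1.
AᵀA·[c₁, c₀]ᵀ = Aᵀz becomes [[119, 21]; [21, 7]]·[c₁, c₀]ᵀ = [22, 1]ᵀ.
Eliminating c₀: 7·(row 1) − 21·(row 2) gives 392·c₁ = 7·22 − 21·1 = 133, so c₁ = 19/56.
Then c₀ = (1 − 21·(19/56))/7 = -7/8.

c₁ = 0.3393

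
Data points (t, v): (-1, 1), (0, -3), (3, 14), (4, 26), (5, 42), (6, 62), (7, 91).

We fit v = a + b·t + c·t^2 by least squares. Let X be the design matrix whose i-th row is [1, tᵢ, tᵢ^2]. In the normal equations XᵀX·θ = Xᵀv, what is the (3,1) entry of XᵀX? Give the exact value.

Row 3 ↔ basis t^2, column 1 ↔ basis 1, so (XᵀX)_{3,1} = Σᵢ t^2 = (1)·(1) + (0)·(1) + (9)·(1) + (16)·(1) + (25)·(1) + (36)·(1) + (49)·(1) = 136.

136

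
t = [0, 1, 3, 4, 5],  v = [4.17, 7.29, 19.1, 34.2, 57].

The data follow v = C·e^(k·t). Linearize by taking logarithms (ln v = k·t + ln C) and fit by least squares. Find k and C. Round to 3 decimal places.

k = 0.520, C = 4.208

Linearized form: ln v = k·t + ln C. From the 5 transformed points,
AᵀA = [[51.0000, 13.0000]; [13.0000, 5]], rhs = [45.1797, 13.9394]ᵀ  (here Σt = 13.0000, Σ(t)² = 51.0000, Σln v = 13.9394, Σt·ln v = 45.1797).
Solving (det = 86.0000): k = 0.51961, ln C = 1.43689, so C = exp(1.43689) = 4.20757.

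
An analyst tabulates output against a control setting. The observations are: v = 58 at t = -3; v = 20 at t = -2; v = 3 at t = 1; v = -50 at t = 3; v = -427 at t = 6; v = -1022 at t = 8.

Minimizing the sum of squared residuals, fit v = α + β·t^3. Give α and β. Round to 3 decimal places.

α = 4.434, β = -2.004

The normal equations are: 6·α + 721·β = -1418;  721·α + 310323·β = -618569.
det = 6·310323 − 721² = 1342097.
α = ((-1418)·310323 − 721·(-618569))/1342097 = 5950235/1342097; β = (6·(-618569) − 721·(-1418))/1342097 = -2689036/1342097.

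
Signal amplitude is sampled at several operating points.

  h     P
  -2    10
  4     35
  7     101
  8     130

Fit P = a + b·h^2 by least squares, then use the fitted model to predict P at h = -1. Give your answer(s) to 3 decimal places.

P̂ = 4.521

Normal-equation sums: Σ1 = 4, Σh^2 = 133, Σh^2·h^2 = 6769.
And ΣP = 276, Σh^2·P = 13869.
MᵀM·[a, b]ᵀ = MᵀP becomes [[4, 133]; [133, 6769]]·[a, b]ᵀ = [276, 13869]ᵀ.
Eliminating b: 6769·(row 1) − 133·(row 2) gives 9387·a = 6769·276 − 133·13869 = 23667, so a = 1127/447.
Then b = (13869 − 133·(1127/447))/6769 = 6256/3129.
At h = -1: P̂ = (1127/447)·(1) + (6256/3129)·(1) = 4715/1043.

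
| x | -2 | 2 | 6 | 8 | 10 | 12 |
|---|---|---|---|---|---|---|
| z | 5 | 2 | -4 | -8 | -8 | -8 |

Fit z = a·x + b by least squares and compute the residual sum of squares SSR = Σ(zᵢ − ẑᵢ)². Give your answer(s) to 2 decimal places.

SSR = 11.03

Entries of AᵀA: Σx·x = 352, Σx = 36, Σ1 = 6.
And Σx·z = -270, Σz = -21.
So AᵀA·[a, b]ᵀ = Aᵀz: [[352, 36]; [36, 6]]·[a, b]ᵀ = [-270, -21]ᵀ.
Eliminating b: 6·(row 1) − 36·(row 2) gives 816·a = 6·(-270) − 36·(-21) = -864, so a = -18/17.
Then b = ((-21) − 36·(-18/17))/6 = 97/34.
Residuals: 1/34, 43/34, -1/2, -81/34, -9/34, 63/34; SSR = 375/34.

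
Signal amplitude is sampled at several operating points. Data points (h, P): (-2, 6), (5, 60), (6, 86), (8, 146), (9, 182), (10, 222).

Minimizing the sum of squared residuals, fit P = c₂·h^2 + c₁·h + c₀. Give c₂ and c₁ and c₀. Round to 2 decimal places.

c₂ = 2.03, c₁ = 1.77, c₀ = 1.34

Compute the Gram sums: Σh^2·h^2 = 22594, Σh^2·h = 2574, Σh^2 = 310, Σh·h = 310, Σh = 36, Σ1 = 6.
And Σh^2·P = 50906, Σh·P = 5830, ΣP = 702.
Normal equations: [[22594, 2574, 310]; [2574, 310, 36]; [310, 36, 6]]·[c₂, c₁, c₀]ᵀ = [50906, 5830, 702]ᵀ.
Row-reducing yields c₂ = 165399/81355, c₁ = 144016/81355, c₀ = 108824/81355.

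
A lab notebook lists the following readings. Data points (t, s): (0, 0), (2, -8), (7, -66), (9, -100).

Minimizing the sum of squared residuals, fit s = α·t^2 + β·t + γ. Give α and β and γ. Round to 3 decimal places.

Normal-equation sums: Σt^2·t^2 = 8978, Σt^2·t = 1080, Σt^2 = 134, Σt·t = 134, Σt = 18, Σ1 = 4.
And Σt^2·s = -11366, Σt·s = -1378, Σs = -174.
MᵀM·[α, β, γ]ᵀ = Mᵀs becomes [[8978, 1080, 134]; [1080, 134, 18]; [134, 18, 4]]·[α, β, γ]ᵀ = [-11366, -1378, -174]ᵀ.
Inverting the 3×3 Gram matrix, [α, β, γ]ᵀ = [-13/14, -2129/742, 55/106]ᵀ.

α = -0.929, β = -2.869, γ = 0.519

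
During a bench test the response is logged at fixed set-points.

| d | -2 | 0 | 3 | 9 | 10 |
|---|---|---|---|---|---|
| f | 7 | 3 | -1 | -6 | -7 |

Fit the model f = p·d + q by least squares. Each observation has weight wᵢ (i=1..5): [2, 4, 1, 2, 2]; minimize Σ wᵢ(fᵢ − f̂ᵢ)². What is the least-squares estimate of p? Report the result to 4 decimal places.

p = -1.0829

Compute the Gram sums: Σwᵢ·d·d = 379, Σwᵢ·d = 37, Σwᵢ·1 = 11.
And Σwᵢ·d·f = -279, Σwᵢ·f = -1.
So XᵀWX·[p, q]ᵀ = XᵀWf: [[379, 37]; [37, 11]]·[p, q]ᵀ = [-279, -1]ᵀ.
Determinant 379·11 − 37² = 2800.
p = ((-279)·11 − 37·(-1))/2800 = -379/350; q = (379·(-1) − 37·(-279))/2800 = 1243/350.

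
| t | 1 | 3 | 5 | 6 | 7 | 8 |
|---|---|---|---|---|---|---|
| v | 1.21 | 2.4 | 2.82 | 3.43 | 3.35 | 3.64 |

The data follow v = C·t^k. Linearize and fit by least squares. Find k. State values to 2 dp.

With ln vᵢ as the transformed response and ln tᵢ as the regressor:
AᵀA = [[15.1183, 8.5252]; [8.5252, 6]], rhs = [9.8779, 5.8363]ᵀ  (here Σln t = 8.5252, Σ(ln t)² = 15.1183, Σln v = 5.8363, Σln t·ln v = 9.8779).
Slope k = (n·Σln t·ln v − Σln t·Σln v)/(n·Σ(ln t)² − (Σln t)²) = (6·9.8779 − 8.5252·5.8363)/18.0313 = 0.52753; ln C = (Σln v − k·Σln t)/n = 0.22318.

k = 0.53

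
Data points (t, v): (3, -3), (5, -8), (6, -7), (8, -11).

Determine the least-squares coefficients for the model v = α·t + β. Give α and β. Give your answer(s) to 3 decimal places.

α = -1.500, β = 1.000

The normal equations are: 134·α + 22·β = -179;  22·α + 4·β = -29.
(Σt·t = 134, Σt = 22, Σ1 = 4, Σt·v = -179, Σv = -29.)
Δ = 134·4 − 22² = 52.
α = ((-179)·4 − 22·(-29))/52 = -3/2; β = (134·(-29) − 22·(-179))/52 = 1.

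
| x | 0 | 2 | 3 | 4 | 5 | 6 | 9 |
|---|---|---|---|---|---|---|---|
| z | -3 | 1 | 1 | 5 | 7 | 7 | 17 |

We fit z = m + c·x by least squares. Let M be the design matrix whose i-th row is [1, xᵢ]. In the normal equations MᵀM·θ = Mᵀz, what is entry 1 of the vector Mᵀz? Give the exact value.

35

Entry 1 ↔ basis 1, so (Mᵀz)_{1} = Σᵢ zᵢ = (1)·(-3) + (1)·(1) + (1)·(1) + (1)·(5) + (1)·(7) + (1)·(7) + (1)·(17) = 35.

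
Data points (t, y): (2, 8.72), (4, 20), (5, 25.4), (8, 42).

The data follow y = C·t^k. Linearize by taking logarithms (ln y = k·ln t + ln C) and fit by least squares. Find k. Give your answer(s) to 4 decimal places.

k = 1.1366

With ln yᵢ as the transformed response and ln tᵢ as the regressor:
Sums: Σln t = 5.7683, Σ(ln t)² = 9.3166, Σln y = 12.1338, Σln t·ln y = 18.6325.
Normal system: [[9.3166, 5.7683]; [5.7683, 4]]·[k, ln C]ᵀ = [18.6325, 12.1338]ᵀ.
Slope k = (n·Σln t·ln y − Σln t·Σln y)/(n·Σ(ln t)² − (Σln t)²) = (4·18.6325 − 5.7683·12.1338)/3.9930 = 1.13657; ln C = (Σln y − k·Σln t)/n = 1.39442.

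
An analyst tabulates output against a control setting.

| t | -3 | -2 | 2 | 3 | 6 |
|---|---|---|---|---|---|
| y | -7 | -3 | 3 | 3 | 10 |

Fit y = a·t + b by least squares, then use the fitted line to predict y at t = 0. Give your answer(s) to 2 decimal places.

ŷ = -0.88

Entries of MᵀM: Σt·t = 62, Σt = 6, Σ1 = 5.
And Σt·y = 102, Σy = 6.
Eliminating b: 5·(row 1) − 6·(row 2) gives 274·a = 5·102 − 6·6 = 474, so a = 237/137.
Then b = (6 − 6·(237/137))/5 = -120/137.
At t = 0: ŷ = (237/137)·(0) + (-120/137)·(1) = -120/137.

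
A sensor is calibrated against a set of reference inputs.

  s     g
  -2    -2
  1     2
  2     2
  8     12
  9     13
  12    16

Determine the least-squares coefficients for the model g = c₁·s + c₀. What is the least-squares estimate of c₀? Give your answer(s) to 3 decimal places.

With design matrix A, AᵀA = [[298, 30]; [30, 6]] and Aᵀg = [415, 43]ᵀ.
Eliminating c₀: 6·(row 1) − 30·(row 2) gives 888·c₁ = 6·415 − 30·43 = 1200, so c₁ = 50/37.
Then c₀ = (43 − 30·(50/37))/6 = 91/222.

c₀ = 0.410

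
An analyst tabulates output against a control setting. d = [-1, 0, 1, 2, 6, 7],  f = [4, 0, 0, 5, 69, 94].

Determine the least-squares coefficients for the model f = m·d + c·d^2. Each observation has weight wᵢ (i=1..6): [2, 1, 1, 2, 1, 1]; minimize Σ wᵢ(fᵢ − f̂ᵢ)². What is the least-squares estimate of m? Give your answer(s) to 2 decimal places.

XᵀWX·[m, c]ᵀ = XᵀWf reads: 96·m + 574·c = 1084;  574·m + 3732·c = 7138.
(Σwᵢ·d·d = 96, Σwᵢ·d·d^2 = 574, Σwᵢ·d^2·d^2 = 3732, Σwᵢ·d·f = 1084, Σwᵢ·d^2·f = 7138.)
Determinant 96·3732 − 574² = 28796.
m = (1084·3732 − 574·7138)/28796 = -12931/7199; c = (96·7138 − 574·1084)/28796 = 15758/7199.

m = -1.80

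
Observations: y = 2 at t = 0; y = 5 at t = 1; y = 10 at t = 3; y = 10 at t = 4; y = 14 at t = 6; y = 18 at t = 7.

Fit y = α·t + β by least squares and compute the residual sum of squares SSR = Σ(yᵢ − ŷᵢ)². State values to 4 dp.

From the data, Σt·t = 111, Σt = 21, Σ1 = 6.
Moment sums: Σt·y = 285, Σy = 59.
Eliminating β: 6·(row 1) − 21·(row 2) gives 225·α = 6·285 − 21·59 = 471, so α = 157/75.
Then β = (59 − 21·(157/75))/6 = 188/75.
Residuals: -38/75, 2/5, 91/75, -22/25, -16/15, 21/25; SSR = 338/75.

SSR = 4.5067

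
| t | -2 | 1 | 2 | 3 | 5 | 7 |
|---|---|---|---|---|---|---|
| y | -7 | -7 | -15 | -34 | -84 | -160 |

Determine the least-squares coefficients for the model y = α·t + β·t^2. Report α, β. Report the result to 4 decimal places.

α = -2.3088, β = -2.9286

The normal system MᵀM·[α, β]ᵀ = Mᵀy is [[92, 496]; [496, 3140]]·[α, β]ᵀ = [-1665, -10341]ᵀ.
Δ = 92·3140 − 496² = 42864.
α = ((-1665)·3140 − 496·(-10341))/42864 = -8247/3572; β = (92·(-10341) − 496·(-1665))/42864 = -10461/3572.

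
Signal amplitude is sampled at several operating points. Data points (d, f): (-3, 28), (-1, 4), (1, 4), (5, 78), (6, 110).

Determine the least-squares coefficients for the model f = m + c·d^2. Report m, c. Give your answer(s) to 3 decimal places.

m = 0.963, c = 3.044

Entries of XᵀX: Σ1 = 5, Σd^2 = 72, Σd^2·d^2 = 2004.
And Σf = 224, Σd^2·f = 6170.
Normal equations: [[5, 72]; [72, 2004]]·[m, c]ᵀ = [224, 6170]ᵀ.
Determinant 5·2004 − 72² = 4836.
m = (224·2004 − 72·6170)/4836 = 388/403; c = (5·6170 − 72·224)/4836 = 7361/2418.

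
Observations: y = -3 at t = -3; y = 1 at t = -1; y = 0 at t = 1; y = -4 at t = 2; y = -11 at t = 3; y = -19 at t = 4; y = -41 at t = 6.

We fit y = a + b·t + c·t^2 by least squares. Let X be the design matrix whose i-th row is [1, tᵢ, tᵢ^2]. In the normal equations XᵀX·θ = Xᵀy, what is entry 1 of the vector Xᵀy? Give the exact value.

-77

Entry 1 ↔ basis 1, so (Xᵀy)_{1} = Σᵢ yᵢ = (1)·(-3) + (1)·(1) + (1)·(0) + (1)·(-4) + (1)·(-11) + (1)·(-19) + (1)·(-41) = -77.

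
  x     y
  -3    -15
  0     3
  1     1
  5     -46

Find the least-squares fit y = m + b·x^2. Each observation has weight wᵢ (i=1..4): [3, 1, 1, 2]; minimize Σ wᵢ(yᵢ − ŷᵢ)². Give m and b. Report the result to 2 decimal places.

AᵀWA·[m, b]ᵀ = AᵀWy reads: 7·m + 78·b = -133;  78·m + 1494·b = -2704.
(Σwᵢ·1 = 7, Σwᵢ·x^2 = 78, Σwᵢ·x^2·x^2 = 1494, Σwᵢ·y = -133, Σwᵢ·x^2·y = -2704.)
Eliminating b: 1494·(row 1) − 78·(row 2) gives 4374·m = 1494·(-133) − 78·(-2704) = 12210, so m = 2035/729.
Then b = ((-2704) − 78·(2035/729))/1494 = -4277/2187.

m = 2.79, b = -1.96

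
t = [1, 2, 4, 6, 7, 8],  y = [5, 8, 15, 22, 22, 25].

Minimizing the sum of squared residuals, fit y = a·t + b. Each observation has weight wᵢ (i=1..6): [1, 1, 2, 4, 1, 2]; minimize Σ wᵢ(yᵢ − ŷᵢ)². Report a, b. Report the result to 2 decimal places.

Entries of MᵀWM: Σwᵢ·t·t = 358, Σwᵢ·t = 58, Σwᵢ·1 = 11.
And Σwᵢ·t·y = 1223, Σwᵢ·y = 203.
Determinant 358·11 − 58² = 574.
a = (1223·11 − 58·203)/574 = 1679/574; b = (358·203 − 58·1223)/574 = 870/287.

a = 2.93, b = 3.03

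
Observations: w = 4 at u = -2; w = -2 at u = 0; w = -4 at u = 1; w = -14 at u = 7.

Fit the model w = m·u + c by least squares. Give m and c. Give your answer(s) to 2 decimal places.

The normal equations are: 54·m + 6·c = -110;  6·m + 4·c = -16.
(Σu·u = 54, Σu = 6, Σ1 = 4, Σu·w = -110, Σw = -16.)
Δ = 54·4 − 6² = 180.
m = ((-110)·4 − 6·(-16))/180 = -86/45; c = (54·(-16) − 6·(-110))/180 = -17/15.

m = -1.91, c = -1.13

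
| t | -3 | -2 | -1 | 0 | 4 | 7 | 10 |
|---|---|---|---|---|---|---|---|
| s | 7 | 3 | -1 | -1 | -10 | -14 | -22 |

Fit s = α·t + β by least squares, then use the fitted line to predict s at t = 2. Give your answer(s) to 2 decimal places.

The normal system AᵀA·[α, β]ᵀ = Aᵀs is [[179, 15]; [15, 7]]·[α, β]ᵀ = [-384, -38]ᵀ.
det = 179·7 − 15² = 1028.
α = ((-384)·7 − 15·(-38))/1028 = -1059/514; β = (179·(-38) − 15·(-384))/1028 = -521/514.
At t = 2: ŝ = (-1059/514)·(2) + (-521/514)·(1) = -2639/514.

ŝ = -5.13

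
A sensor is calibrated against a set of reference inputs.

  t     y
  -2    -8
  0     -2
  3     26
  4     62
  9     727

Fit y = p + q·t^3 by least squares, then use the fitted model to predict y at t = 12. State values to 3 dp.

AᵀA·[p, q]ᵀ = Aᵀy reads: 5·p + 812·q = 805;  812·p + 536330·q = 534717.
(Σ1 = 5, Σt^3 = 812, Σt^3·t^3 = 536330, Σy = 805, Σt^3·y = 534717.)
Δ = 5·536330 − 812² = 2022306.
p = (805·536330 − 812·534717)/2022306 = -1222277/1011153; q = (5·534717 − 812·805)/2022306 = 2019925/2022306.
At t = 12: ŷ = (-1222277/1011153)·(1) + (2019925/2022306)·(1728) = 1743992923/1011153.

ŷ = 1724.757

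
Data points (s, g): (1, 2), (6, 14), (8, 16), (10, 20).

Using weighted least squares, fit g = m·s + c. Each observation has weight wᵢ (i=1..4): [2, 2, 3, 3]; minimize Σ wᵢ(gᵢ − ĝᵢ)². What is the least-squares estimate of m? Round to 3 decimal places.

m = 1.969

XᵀWX·[m, c]ᵀ = XᵀWg reads: 566·m + 68·c = 1156;  68·m + 10·c = 140.
(Σwᵢ·s·s = 566, Σwᵢ·s = 68, Σwᵢ·1 = 10, Σwᵢ·s·g = 1156, Σwᵢ·g = 140.)
det = 566·10 − 68² = 1036.
m = (1156·10 − 68·140)/1036 = 510/259; c = (566·140 − 68·1156)/1036 = 158/259.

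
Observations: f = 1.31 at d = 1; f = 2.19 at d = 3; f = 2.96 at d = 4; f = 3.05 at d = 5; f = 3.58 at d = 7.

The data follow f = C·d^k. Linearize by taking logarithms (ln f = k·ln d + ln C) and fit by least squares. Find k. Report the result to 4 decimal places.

k = 0.5298

Taking logs, ln f = k·ln d + ln C, so regress ln f on ln d.
Σln d = 6.0403, Σ(ln d)² = 9.5056, Σln f = 4.5296, Σln d·ln f = 6.6421.
Equations: 9.5056·k + 6.0403·ln C = 6.6421;  6.0403·k + 5·ln C = 4.5296.
Δ = 9.5056·5 − (6.0403)² = 11.0434; k = (6.6421·5 − 6.0403·4.5296)/11.0434 = 0.52976, ln C = (9.5056·4.5296 − 6.0403·6.6421)/11.0434 = 0.26595.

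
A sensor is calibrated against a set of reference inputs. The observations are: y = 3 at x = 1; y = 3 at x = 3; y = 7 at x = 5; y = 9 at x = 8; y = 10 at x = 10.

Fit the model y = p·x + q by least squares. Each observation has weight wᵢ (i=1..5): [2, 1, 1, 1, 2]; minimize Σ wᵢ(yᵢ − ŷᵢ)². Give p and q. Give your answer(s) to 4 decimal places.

p = 0.8293, q = 1.9268

Forming MᵀWM = [[300, 38]; [38, 7]] and MᵀWy = [322, 45]ᵀ gives MᵀWM·[p, q]ᵀ = MᵀWy.
Eliminating q: 7·(row 1) − 38·(row 2) gives 656·p = 7·322 − 38·45 = 544, so p = 34/41.
Then q = (45 − 38·(34/41))/7 = 79/41.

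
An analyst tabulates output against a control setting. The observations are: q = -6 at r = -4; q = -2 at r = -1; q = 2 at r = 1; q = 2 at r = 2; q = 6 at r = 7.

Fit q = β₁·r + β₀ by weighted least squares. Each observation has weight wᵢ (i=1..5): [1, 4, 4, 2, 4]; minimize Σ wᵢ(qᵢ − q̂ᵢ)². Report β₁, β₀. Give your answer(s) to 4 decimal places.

β₁ = 0.9954, β₀ = -0.3915

XᵀWX·[β₁, β₀]ᵀ = XᵀWq reads: 228·β₁ + 28·β₀ = 216;  28·β₁ + 15·β₀ = 22.
Eliminating β₀: 15·(row 1) − 28·(row 2) gives 2636·β₁ = 15·216 − 28·22 = 2624, so β₁ = 656/659.
Then β₀ = (22 − 28·(656/659))/15 = -258/659.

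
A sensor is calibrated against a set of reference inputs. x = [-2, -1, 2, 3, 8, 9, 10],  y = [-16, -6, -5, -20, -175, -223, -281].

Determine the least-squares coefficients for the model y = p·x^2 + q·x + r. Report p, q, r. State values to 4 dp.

Sums needed: Σx^2·x^2 = 20771, Σx^2·x = 2267, Σx^2 = 263, Σx·x = 263, Σx = 29, Σ1 = 7.
For Aᵀy: Σx^2·y = -57633, Σx·y = -6249, Σy = -726.
Normal equations: [[20771, 2267, 263]; [2267, 263, 29]; [263, 29, 7]]·[p, q, r]ᵀ = [-57633, -6249, -726]ᵀ.
Row-reducing yields p = -606911/197558, q = 519767/197558, r = 79803/98779.

p = -3.0721, q = 2.6310, r = 0.8079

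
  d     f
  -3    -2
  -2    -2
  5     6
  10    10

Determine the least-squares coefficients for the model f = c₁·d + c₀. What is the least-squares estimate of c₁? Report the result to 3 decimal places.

MᵀM·[c₁, c₀]ᵀ = Mᵀf reads: 138·c₁ + 10·c₀ = 140;  10·c₁ + 4·c₀ = 12.
Eliminating c₀: 4·(row 1) − 10·(row 2) gives 452·c₁ = 4·140 − 10·12 = 440, so c₁ = 110/113.
Then c₀ = (12 − 10·(110/113))/4 = 64/113.

c₁ = 0.973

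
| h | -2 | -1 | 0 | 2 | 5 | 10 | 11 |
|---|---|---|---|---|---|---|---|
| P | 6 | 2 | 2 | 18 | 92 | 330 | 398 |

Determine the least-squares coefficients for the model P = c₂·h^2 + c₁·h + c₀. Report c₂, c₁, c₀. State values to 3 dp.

c₂ = 2.993, c₁ = 3.070, c₀ = 1.133

Entries of XᵀX: Σh^2·h^2 = 25299, Σh^2·h = 2455, Σh^2 = 255, Σh·h = 255, Σh = 25, Σ1 = 7.
And Σh^2·P = 83556, Σh·P = 8160, ΣP = 848.
Normal equations: [[25299, 2455, 255]; [2455, 255, 25]; [255, 25, 7]]·[c₂, c₁, c₀]ᵀ = [83556, 8160, 848]ᵀ.
Solving the 3×3 system (Gaussian elimination) gives c₂ = 40144/13411, c₁ = 41178/13411, c₀ = 15194/13411.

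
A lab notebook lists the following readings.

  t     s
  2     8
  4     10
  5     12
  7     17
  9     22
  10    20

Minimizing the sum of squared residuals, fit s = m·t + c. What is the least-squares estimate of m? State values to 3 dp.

Entries of XᵀX: Σt·t = 275, Σt = 37, Σ1 = 6.
Moment sums: Σt·s = 633, Σs = 89.
XᵀX·[m, c]ᵀ = Xᵀs becomes [[275, 37]; [37, 6]]·[m, c]ᵀ = [633, 89]ᵀ.
Determinant 275·6 − 37² = 281.
m = (633·6 − 37·89)/281 = 505/281; c = (275·89 − 37·633)/281 = 1054/281.

m = 1.797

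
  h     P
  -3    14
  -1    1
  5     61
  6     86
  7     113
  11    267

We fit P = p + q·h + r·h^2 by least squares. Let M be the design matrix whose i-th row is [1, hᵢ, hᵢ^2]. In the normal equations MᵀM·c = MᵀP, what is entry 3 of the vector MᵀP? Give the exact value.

42592

Entry 3 ↔ basis h^2, so (MᵀP)_{3} = Σᵢ (h^2)·Pᵢ = (9)·(14) + (1)·(1) + (25)·(61) + (36)·(86) + (49)·(113) + (121)·(267) = 42592.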